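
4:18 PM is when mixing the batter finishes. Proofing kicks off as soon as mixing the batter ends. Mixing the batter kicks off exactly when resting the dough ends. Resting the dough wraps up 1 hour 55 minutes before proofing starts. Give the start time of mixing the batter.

Proofing starts at 4:18 PM.
Resting the dough ends at 4:18 PM − 115 min = 2:23 PM.
So mixing the batter starts at 2:23 PM.

2:23 PM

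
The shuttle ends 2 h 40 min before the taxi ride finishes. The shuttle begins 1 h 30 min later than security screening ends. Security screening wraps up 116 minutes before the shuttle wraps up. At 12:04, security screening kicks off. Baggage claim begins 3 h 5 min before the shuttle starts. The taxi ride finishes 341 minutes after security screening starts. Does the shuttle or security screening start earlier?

The taxi ride ends at 12:04 + 341 min = 17:45.
The shuttle ends at 17:45 − 160 min = 15:05.
Security screening ends at 15:05 − 116 min = 13:09.
The shuttle starts at 13:09 + 90 min = 14:39.
The shuttle starts at 14:39 and security screening starts at 12:04, so security screening is first.

security screening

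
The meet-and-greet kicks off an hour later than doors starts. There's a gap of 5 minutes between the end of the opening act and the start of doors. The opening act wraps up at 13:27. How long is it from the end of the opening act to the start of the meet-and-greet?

1 hour 5 minutes

Doors starts at 13:27 + 5 min = 13:32.
The meet-and-greet starts at 13:32 + 60 min = 14:32.
From 13:27 to 14:32 is 1 hour 5 minutes.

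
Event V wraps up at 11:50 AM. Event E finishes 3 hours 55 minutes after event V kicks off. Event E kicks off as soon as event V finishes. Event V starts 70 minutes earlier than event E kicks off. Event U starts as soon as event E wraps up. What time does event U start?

Event E starts at 11:50 AM.
Event V starts at 11:50 AM − 70 min = 10:40 AM.
Event E ends at 10:40 AM + 235 min = 2:35 PM.
So event U starts at 2:35 PM.

2:35 PM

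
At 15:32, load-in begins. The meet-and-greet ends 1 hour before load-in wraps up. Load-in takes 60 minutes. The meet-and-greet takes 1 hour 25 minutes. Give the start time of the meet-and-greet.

Load-in ends at 15:32 + 60 min = 16:32.
The meet-and-greet ends at 16:32 − 60 min = 15:32.
The meet-and-greet starts at 15:32 − 85 min = 14:07.

14:07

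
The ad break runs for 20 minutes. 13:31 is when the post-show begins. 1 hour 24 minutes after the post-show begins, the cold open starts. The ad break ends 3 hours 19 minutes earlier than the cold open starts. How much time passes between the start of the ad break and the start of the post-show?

The cold open starts at 13:31 + 84 min = 14:55.
The ad break ends at 14:55 − 199 min = 11:36.
The ad break starts at 11:36 − 20 min = 11:16.
From 11:16 to 13:31 is 2 h 15 min.

2 h 15 min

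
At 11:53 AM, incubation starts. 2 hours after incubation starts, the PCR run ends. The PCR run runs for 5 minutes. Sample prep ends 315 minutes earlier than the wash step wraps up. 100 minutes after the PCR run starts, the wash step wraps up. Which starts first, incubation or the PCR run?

incubation

The PCR run ends at 11:53 AM + 120 min = 1:53 PM.
The PCR run starts at 1:53 PM − 5 min = 1:48 PM.
Incubation starts at 11:53 AM and the PCR run starts at 1:48 PM, so incubation is first.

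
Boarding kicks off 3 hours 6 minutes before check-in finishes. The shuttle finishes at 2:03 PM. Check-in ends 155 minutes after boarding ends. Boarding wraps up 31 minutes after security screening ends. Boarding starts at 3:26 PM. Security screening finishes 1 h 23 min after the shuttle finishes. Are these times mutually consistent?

Yes

Security screening ends at 2:03 PM + 83 min = 3:26 PM.
Boarding ends at 3:26 PM + 31 min = 3:57 PM.
Check-in ends at 3:57 PM + 155 min = 6:32 PM.
Boarding starts at 6:32 PM − 186 min = 3:26 PM.
That matches the stated 3:26 PM, so the schedule is consistent.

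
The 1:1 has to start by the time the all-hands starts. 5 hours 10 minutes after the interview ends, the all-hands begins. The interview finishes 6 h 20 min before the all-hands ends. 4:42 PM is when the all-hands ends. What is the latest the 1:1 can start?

3:32 PM

The interview ends at 4:42 PM − 380 min = 10:22 AM.
The all-hands starts at 10:22 AM + 310 min = 3:32 PM.
The 1:1 is bounded by the all-hands, so the latest it can start is 3:32 PM.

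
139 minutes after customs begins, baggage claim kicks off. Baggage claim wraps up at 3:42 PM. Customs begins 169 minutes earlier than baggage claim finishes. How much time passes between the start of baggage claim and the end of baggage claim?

30 minutes

Customs starts at 3:42 PM − 169 min = 12:53 PM.
Baggage claim starts at 12:53 PM + 139 min = 3:12 PM.
From 3:12 PM to 3:42 PM is 30 minutes.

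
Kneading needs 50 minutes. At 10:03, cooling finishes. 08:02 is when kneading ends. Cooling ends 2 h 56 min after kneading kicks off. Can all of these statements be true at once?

No

Kneading starts at 08:02 − 50 min = 07:12.
Cooling ends at 07:12 + 176 min = 10:08.
But cooling is also said to end at 10:03 — a 5-minute conflict.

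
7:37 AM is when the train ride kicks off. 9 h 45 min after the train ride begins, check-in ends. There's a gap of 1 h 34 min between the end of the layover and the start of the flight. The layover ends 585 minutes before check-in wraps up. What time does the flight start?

9:11 AM

Check-in ends at 7:37 AM + 585 min = 5:22 PM.
The layover ends at 5:22 PM − 585 min = 7:37 AM.
The flight starts at 7:37 AM + 94 min = 9:11 AM.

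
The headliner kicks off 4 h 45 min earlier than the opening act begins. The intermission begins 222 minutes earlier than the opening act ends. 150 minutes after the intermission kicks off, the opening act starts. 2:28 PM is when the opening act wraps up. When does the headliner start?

The intermission starts at 2:28 PM − 222 min = 10:46 AM.
The opening act starts at 10:46 AM + 150 min = 1:16 PM.
The headliner starts at 1:16 PM − 285 min = 8:31 AM.

8:31 AM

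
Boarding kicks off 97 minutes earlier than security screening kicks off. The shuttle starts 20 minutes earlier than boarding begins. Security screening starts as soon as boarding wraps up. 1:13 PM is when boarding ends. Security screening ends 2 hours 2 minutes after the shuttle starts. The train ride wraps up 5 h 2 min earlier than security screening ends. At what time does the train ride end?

8:16 AM

Security screening starts at 1:13 PM.
Boarding starts at 1:13 PM − 97 min = 11:36 AM.
The shuttle starts at 11:36 AM − 20 min = 11:16 AM.
Security screening ends at 11:16 AM + 122 min = 1:18 PM.
The train ride ends at 1:18 PM − 302 min = 8:16 AM.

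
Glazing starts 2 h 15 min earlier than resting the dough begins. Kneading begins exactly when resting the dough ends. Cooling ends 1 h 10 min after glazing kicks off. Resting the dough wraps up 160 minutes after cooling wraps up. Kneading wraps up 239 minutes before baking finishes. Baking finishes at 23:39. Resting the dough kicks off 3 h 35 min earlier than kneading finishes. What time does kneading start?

Kneading ends at 23:39 − 239 min = 19:40.
Resting the dough starts at 19:40 − 215 min = 16:05.
Glazing starts at 16:05 − 135 min = 13:50.
Cooling ends at 13:50 + 70 min = 15:00.
Resting the dough ends at 15:00 + 160 min = 17:40.
So kneading starts at 17:40.

17:40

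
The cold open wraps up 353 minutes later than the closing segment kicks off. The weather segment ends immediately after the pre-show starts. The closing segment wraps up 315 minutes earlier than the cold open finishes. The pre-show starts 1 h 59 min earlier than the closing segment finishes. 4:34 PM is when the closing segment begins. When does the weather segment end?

The cold open ends at 4:34 PM + 353 min = 10:27 PM.
The closing segment ends at 10:27 PM − 315 min = 5:12 PM.
The pre-show starts at 5:12 PM − 119 min = 3:13 PM.
So the weather segment ends at 3:13 PM.

3:13 PM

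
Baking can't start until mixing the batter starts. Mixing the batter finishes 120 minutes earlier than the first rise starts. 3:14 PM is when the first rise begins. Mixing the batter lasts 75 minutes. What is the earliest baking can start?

11:59 AM

Mixing the batter ends at 3:14 PM − 120 min = 1:14 PM.
Mixing the batter starts at 1:14 PM − 75 min = 11:59 AM.
Baking is bounded by mixing the batter, so the earliest it can start is 11:59 AM.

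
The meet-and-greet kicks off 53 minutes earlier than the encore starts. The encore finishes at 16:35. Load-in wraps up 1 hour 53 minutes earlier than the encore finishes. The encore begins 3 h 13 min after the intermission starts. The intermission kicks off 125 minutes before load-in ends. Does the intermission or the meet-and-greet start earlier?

Load-in ends at 16:35 − 113 min = 14:42.
The intermission starts at 14:42 − 125 min = 12:37.
The encore starts at 12:37 + 193 min = 15:50.
The meet-and-greet starts at 15:50 − 53 min = 14:57.
The intermission starts at 12:37 and the meet-and-greet starts at 14:57, so the intermission is first.

the intermission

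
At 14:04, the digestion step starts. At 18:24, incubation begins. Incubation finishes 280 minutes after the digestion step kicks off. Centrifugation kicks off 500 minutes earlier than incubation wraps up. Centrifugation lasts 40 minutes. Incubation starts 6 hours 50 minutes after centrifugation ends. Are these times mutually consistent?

Incubation ends at 14:04 + 280 min = 18:44.
Centrifugation starts at 18:44 − 500 min = 10:24.
Centrifugation ends at 10:24 + 40 min = 11:04.
Incubation starts at 11:04 + 410 min = 17:54.
But incubation is also said to start at 18:24 — a 30-minute conflict.

No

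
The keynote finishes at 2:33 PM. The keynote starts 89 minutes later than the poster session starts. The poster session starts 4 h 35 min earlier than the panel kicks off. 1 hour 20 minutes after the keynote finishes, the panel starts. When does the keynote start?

12:47 PM

The panel starts at 2:33 PM + 80 min = 3:53 PM.
The poster session starts at 3:53 PM − 275 min = 11:18 AM.
The keynote starts at 11:18 AM + 89 min = 12:47 PM.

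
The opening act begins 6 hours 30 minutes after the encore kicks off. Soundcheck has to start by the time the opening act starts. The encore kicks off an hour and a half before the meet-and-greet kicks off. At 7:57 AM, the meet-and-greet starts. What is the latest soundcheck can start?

12:57 PM

The encore starts at 7:57 AM − 90 min = 6:27 AM.
The opening act starts at 6:27 AM + 390 min = 12:57 PM.
Soundcheck is bounded by the opening act, so the latest it can start is 12:57 PM.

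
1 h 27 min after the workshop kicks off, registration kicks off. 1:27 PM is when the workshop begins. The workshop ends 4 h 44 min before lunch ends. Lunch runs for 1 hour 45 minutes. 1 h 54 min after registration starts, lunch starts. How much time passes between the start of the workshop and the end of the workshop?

22 minutes

Registration starts at 1:27 PM + 87 min = 2:54 PM.
Lunch starts at 2:54 PM + 114 min = 4:48 PM.
Lunch ends at 4:48 PM + 105 min = 6:33 PM.
The workshop ends at 6:33 PM − 284 min = 1:49 PM.
From 1:27 PM to 1:49 PM is 22 minutes.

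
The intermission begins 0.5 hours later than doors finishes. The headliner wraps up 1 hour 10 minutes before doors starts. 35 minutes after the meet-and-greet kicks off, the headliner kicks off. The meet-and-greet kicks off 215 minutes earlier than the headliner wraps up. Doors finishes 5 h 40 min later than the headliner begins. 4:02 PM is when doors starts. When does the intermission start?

The headliner ends at 4:02 PM − 70 min = 2:52 PM.
The meet-and-greet starts at 2:52 PM − 215 min = 11:17 AM.
The headliner starts at 11:17 AM + 35 min = 11:52 AM.
Doors ends at 11:52 AM + 340 min = 5:32 PM.
The intermission starts at 5:32 PM + 30 min = 6:02 PM.

6:02 PM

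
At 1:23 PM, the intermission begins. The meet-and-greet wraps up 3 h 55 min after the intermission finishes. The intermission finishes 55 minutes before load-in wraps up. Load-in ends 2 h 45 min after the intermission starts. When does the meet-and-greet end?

7:08 PM

Load-in ends at 1:23 PM + 165 min = 4:08 PM.
The intermission ends at 4:08 PM − 55 min = 3:13 PM.
The meet-and-greet ends at 3:13 PM + 235 min = 7:08 PM.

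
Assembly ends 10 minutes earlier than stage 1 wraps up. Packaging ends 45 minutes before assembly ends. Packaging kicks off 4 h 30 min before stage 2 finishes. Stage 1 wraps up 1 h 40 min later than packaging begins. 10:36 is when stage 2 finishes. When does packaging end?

Packaging starts at 10:36 − 270 min = 06:06.
Stage 1 ends at 06:06 + 100 min = 07:46.
Assembly ends at 07:46 − 10 min = 07:36.
Packaging ends at 07:36 − 45 min = 06:51.

06:51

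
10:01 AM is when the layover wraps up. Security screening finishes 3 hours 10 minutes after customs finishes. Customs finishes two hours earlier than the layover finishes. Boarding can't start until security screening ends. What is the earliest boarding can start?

11:11 AM

Customs ends at 10:01 AM − 120 min = 8:01 AM.
Security screening ends at 8:01 AM + 190 min = 11:11 AM.
Boarding is bounded by security screening, so the earliest it can start is 11:11 AM.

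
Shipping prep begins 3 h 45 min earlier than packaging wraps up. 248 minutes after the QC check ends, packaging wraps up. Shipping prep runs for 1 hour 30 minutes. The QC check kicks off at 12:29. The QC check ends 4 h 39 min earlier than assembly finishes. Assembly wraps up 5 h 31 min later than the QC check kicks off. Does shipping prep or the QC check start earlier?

the QC check

Assembly ends at 12:29 + 331 min = 18:00.
The QC check ends at 18:00 − 279 min = 13:21.
Packaging ends at 13:21 + 248 min = 17:29.
Shipping prep starts at 17:29 − 225 min = 13:44.
Shipping prep starts at 13:44 and the QC check starts at 12:29, so the QC check is first.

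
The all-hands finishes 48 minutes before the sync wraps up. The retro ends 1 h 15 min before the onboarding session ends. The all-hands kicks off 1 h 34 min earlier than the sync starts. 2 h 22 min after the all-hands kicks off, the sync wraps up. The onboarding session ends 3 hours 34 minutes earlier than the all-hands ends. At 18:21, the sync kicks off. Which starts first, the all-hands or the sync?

the all-hands

The all-hands starts at 18:21 − 94 min = 16:47.
The all-hands starts at 16:47 and the sync starts at 18:21, so the all-hands is first.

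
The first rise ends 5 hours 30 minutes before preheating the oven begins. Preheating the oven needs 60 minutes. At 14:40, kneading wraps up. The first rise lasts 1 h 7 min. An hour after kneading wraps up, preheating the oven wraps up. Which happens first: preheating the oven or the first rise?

Preheating the oven ends at 14:40 + 60 min = 15:40.
Preheating the oven starts at 15:40 − 60 min = 14:40.
The first rise ends at 14:40 − 330 min = 09:10.
The first rise starts at 09:10 − 67 min = 08:03.
Preheating the oven starts at 14:40 and the first rise starts at 08:03, so the first rise is first.

the first rise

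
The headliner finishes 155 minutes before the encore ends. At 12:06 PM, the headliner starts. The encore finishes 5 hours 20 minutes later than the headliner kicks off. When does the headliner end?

The encore ends at 12:06 PM + 320 min = 5:26 PM.
The headliner ends at 5:26 PM − 155 min = 2:51 PM.

2:51 PM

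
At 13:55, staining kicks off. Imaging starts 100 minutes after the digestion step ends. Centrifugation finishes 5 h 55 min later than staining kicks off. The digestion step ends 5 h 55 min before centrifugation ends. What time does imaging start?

Centrifugation ends at 13:55 + 355 min = 19:50.
The digestion step ends at 19:50 − 355 min = 13:55.
Imaging starts at 13:55 + 100 min = 15:35.

15:35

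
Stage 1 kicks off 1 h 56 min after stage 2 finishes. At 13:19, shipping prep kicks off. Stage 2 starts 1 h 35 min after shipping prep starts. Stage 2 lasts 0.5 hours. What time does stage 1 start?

17:20

Stage 2 starts at 13:19 + 95 min = 14:54.
Stage 2 ends at 14:54 + 30 min = 15:24.
Stage 1 starts at 15:24 + 116 min = 17:20.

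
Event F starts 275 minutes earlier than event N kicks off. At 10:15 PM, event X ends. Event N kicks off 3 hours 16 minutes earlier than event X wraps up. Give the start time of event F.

Event N starts at 10:15 PM − 196 min = 6:59 PM.
Event F starts at 6:59 PM − 275 min = 2:24 PM.

2:24 PM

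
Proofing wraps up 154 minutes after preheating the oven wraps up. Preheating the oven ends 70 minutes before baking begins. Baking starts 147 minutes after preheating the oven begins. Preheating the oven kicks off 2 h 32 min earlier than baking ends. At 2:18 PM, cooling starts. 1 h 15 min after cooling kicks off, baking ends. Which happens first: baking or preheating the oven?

preheating the oven

Baking ends at 2:18 PM + 75 min = 3:33 PM.
Preheating the oven starts at 3:33 PM − 152 min = 1:01 PM.
Baking starts at 1:01 PM + 147 min = 3:28 PM.
Baking starts at 3:28 PM and preheating the oven starts at 1:01 PM, so preheating the oven is first.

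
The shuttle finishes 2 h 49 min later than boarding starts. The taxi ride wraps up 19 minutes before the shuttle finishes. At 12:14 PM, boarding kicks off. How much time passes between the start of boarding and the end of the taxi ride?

2 hours 30 minutes

The shuttle ends at 12:14 PM + 169 min = 3:03 PM.
The taxi ride ends at 3:03 PM − 19 min = 2:44 PM.
From 12:14 PM to 2:44 PM is 2 hours 30 minutes.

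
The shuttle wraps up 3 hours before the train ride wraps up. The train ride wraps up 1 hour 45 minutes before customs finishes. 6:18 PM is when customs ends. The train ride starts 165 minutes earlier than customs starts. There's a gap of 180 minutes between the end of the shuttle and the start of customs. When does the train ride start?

The train ride ends at 6:18 PM − 105 min = 4:33 PM.
The shuttle ends at 4:33 PM − 180 min = 1:33 PM.
Customs starts at 1:33 PM + 180 min = 4:33 PM.
The train ride starts at 4:33 PM − 165 min = 1:48 PM.

1:48 PM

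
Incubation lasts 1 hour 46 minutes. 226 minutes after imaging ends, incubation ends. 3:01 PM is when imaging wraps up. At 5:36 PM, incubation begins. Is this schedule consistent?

No

Incubation ends at 3:01 PM + 226 min = 6:47 PM.
Incubation starts at 6:47 PM − 106 min = 5:01 PM.
But incubation is also said to start at 5:36 PM — a 35-minute conflict.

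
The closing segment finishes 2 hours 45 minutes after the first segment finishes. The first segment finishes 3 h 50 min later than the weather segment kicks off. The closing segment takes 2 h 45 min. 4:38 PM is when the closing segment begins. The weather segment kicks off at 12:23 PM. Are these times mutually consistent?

No

The first segment ends at 12:23 PM + 230 min = 4:13 PM.
The closing segment ends at 4:13 PM + 165 min = 6:58 PM.
The closing segment starts at 6:58 PM − 165 min = 4:13 PM.
But the closing segment is also said to start at 4:38 PM — a 25-minute conflict.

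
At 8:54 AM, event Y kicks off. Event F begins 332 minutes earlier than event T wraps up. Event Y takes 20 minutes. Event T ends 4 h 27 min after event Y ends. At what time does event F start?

Event Y ends at 8:54 AM + 20 min = 9:14 AM.
Event T ends at 9:14 AM + 267 min = 1:41 PM.
Event F starts at 1:41 PM − 332 min = 8:09 AM.

8:09 AM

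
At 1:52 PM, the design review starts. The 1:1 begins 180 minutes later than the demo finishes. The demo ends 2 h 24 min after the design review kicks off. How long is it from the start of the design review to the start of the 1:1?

The demo ends at 1:52 PM + 144 min = 4:16 PM.
The 1:1 starts at 4:16 PM + 180 min = 7:16 PM.
From 1:52 PM to 7:16 PM is 5 hours 24 minutes.

5 hours 24 minutes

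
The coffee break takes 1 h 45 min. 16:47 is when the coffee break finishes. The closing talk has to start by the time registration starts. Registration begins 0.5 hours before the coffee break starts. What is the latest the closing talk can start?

14:32

The coffee break starts at 16:47 − 105 min = 15:02.
Registration starts at 15:02 − 30 min = 14:32.
The closing talk is bounded by registration, so the latest it can start is 14:32.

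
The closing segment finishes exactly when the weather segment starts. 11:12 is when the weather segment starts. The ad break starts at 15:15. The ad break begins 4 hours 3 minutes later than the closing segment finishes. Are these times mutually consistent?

Yes

The closing segment ends at 11:12.
The ad break starts at 11:12 + 243 min = 15:15.
That matches the stated 15:15, so the schedule is consistent.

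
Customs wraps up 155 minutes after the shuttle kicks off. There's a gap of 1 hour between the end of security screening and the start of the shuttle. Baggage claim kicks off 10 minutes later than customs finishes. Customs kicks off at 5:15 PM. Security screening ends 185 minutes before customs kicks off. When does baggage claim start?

5:55 PM

Security screening ends at 5:15 PM − 185 min = 2:10 PM.
The shuttle starts at 2:10 PM + 60 min = 3:10 PM.
Customs ends at 3:10 PM + 155 min = 5:45 PM.
Baggage claim starts at 5:45 PM + 10 min = 5:55 PM.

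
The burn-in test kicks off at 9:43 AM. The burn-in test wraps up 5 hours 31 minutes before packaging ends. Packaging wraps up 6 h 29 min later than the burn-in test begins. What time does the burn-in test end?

Packaging ends at 9:43 AM + 389 min = 4:12 PM.
The burn-in test ends at 4:12 PM − 331 min = 10:41 AM.

10:41 AM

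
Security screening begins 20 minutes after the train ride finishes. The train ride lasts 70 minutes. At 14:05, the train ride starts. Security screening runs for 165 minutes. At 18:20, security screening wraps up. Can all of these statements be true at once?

The train ride ends at 14:05 + 70 min = 15:15.
Security screening starts at 15:15 + 20 min = 15:35.
Security screening ends at 15:35 + 165 min = 18:20.
That matches the stated 18:20, so the schedule is consistent.

Yes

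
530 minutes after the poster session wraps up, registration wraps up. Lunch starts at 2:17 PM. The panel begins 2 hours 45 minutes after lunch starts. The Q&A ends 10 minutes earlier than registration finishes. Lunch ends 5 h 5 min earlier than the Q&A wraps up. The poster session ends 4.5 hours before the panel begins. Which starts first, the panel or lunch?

lunch

The panel starts at 2:17 PM + 165 min = 5:02 PM.
The panel starts at 5:02 PM and lunch starts at 2:17 PM, so lunch is first.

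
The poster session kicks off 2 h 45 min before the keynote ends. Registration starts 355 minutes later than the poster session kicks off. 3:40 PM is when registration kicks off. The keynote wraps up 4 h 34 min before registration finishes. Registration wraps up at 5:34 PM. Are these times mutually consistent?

The keynote ends at 5:34 PM − 274 min = 1:00 PM.
The poster session starts at 1:00 PM − 165 min = 10:15 AM.
Registration starts at 10:15 AM + 355 min = 4:10 PM.
But registration is also said to start at 3:40 PM — a 30-minute conflict.

No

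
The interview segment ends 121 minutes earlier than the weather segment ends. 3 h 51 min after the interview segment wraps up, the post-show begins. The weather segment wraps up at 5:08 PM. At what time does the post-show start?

6:58 PM

The interview segment ends at 5:08 PM − 121 min = 3:07 PM.
The post-show starts at 3:07 PM + 231 min = 6:58 PM.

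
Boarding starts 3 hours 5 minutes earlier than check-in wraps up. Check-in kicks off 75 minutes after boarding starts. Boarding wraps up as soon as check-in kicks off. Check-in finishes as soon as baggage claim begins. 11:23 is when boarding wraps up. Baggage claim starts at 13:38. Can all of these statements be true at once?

No

Check-in ends at 13:38.
Boarding starts at 13:38 − 185 min = 10:33.
Check-in starts at 10:33 + 75 min = 11:48.
So boarding ends at 11:48.
But boarding is also said to end at 11:23 — a 25-minute conflict.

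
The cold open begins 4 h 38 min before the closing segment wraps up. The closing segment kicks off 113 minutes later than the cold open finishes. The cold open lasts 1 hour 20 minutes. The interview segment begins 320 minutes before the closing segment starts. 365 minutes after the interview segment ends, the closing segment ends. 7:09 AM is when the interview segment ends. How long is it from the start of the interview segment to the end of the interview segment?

40 minutes

The closing segment ends at 7:09 AM + 365 min = 1:14 PM.
The cold open starts at 1:14 PM − 278 min = 8:36 AM.
The cold open ends at 8:36 AM + 80 min = 9:56 AM.
The closing segment starts at 9:56 AM + 113 min = 11:49 AM.
The interview segment starts at 11:49 AM − 320 min = 6:29 AM.
From 6:29 AM to 7:09 AM is 40 minutes.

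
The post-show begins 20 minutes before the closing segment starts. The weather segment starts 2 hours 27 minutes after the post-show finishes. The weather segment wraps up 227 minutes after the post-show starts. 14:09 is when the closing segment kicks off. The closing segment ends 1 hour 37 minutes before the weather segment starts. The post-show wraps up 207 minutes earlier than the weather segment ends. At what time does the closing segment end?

The post-show starts at 14:09 − 20 min = 13:49.
The weather segment ends at 13:49 + 227 min = 17:36.
The post-show ends at 17:36 − 207 min = 14:09.
The weather segment starts at 14:09 + 147 min = 16:36.
The closing segment ends at 16:36 − 97 min = 14:59.

14:59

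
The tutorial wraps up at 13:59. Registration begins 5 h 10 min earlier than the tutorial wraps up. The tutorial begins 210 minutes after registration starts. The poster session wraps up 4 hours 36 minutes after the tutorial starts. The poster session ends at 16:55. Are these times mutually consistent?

Yes

Registration starts at 13:59 − 310 min = 08:49.
The tutorial starts at 08:49 + 210 min = 12:19.
The poster session ends at 12:19 + 276 min = 16:55.
That matches the stated 16:55, so the schedule is consistent.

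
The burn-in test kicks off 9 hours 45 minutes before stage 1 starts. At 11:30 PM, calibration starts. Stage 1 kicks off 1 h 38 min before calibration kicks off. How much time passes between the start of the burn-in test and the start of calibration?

Stage 1 starts at 11:30 PM − 98 min = 9:52 PM.
The burn-in test starts at 9:52 PM − 585 min = 12:07 PM.
From 12:07 PM to 11:30 PM is 11 h 23 min.

11 h 23 min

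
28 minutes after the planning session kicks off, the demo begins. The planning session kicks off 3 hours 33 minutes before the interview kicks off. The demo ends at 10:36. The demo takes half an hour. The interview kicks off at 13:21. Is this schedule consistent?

No

The planning session starts at 13:21 − 213 min = 09:48.
The demo starts at 09:48 + 28 min = 10:16.
The demo ends at 10:16 + 30 min = 10:46.
But the demo is also said to end at 10:36 — a 10-minute conflict.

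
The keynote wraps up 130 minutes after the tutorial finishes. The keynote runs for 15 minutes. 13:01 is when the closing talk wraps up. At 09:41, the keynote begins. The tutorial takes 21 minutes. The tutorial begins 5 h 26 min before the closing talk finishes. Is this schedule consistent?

No

The tutorial starts at 13:01 − 326 min = 07:35.
The tutorial ends at 07:35 + 21 min = 07:56.
The keynote ends at 07:56 + 130 min = 10:06.
The keynote starts at 10:06 − 15 min = 09:51.
But the keynote is also said to start at 09:41 — a 10-minute conflict.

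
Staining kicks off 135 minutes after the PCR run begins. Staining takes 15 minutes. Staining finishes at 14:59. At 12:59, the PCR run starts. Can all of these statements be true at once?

Staining starts at 12:59 + 135 min = 15:14.
Staining ends at 15:14 + 15 min = 15:29.
But staining is also said to end at 14:59 — a 30-minute conflict.

No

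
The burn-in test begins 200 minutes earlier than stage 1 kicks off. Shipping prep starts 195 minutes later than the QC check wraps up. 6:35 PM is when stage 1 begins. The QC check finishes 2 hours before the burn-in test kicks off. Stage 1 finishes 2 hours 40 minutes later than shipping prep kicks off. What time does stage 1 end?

The burn-in test starts at 6:35 PM − 200 min = 3:15 PM.
The QC check ends at 3:15 PM − 120 min = 1:15 PM.
Shipping prep starts at 1:15 PM + 195 min = 4:30 PM.
Stage 1 ends at 4:30 PM + 160 min = 7:10 PM.

7:10 PM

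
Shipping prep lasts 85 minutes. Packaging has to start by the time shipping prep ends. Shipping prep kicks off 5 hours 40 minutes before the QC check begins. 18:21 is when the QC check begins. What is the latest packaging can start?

14:06

Shipping prep starts at 18:21 − 340 min = 12:41.
Shipping prep ends at 12:41 + 85 min = 14:06.
Packaging is bounded by shipping prep, so the latest it can start is 14:06.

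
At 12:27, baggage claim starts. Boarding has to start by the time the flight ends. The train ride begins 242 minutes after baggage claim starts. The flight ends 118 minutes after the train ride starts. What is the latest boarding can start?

The train ride starts at 12:27 + 242 min = 16:29.
The flight ends at 16:29 + 118 min = 18:27.
Boarding is bounded by the flight, so the latest it can start is 18:27.

18:27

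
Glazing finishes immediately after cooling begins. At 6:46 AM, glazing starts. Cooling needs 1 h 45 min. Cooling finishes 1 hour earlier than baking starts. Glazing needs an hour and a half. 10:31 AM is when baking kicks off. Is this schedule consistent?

No

Cooling ends at 10:31 AM − 60 min = 9:31 AM.
Cooling starts at 9:31 AM − 105 min = 7:46 AM.
So glazing ends at 7:46 AM.
Glazing starts at 7:46 AM − 90 min = 6:16 AM.
But glazing is also said to start at 6:46 AM — a 30-minute conflict.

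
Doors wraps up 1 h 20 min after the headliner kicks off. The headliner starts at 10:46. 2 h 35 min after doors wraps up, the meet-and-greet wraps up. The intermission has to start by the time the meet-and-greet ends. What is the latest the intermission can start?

Doors ends at 10:46 + 80 min = 12:06.
The meet-and-greet ends at 12:06 + 155 min = 14:41.
The intermission is bounded by the meet-and-greet, so the latest it can start is 14:41.

14:41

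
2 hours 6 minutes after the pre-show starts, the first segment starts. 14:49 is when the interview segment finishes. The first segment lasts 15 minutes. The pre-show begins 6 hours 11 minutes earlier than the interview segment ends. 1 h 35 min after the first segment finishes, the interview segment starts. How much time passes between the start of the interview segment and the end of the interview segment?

The pre-show starts at 14:49 − 371 min = 08:38.
The first segment starts at 08:38 + 126 min = 10:44.
The first segment ends at 10:44 + 15 min = 10:59.
The interview segment starts at 10:59 + 95 min = 12:34.
From 12:34 to 14:49 is 2 h 15 min.

2 h 15 min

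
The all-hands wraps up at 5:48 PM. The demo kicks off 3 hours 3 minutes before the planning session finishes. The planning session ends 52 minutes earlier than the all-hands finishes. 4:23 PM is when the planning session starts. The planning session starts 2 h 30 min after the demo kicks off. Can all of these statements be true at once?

The planning session ends at 5:48 PM − 52 min = 4:56 PM.
The demo starts at 4:56 PM − 183 min = 1:53 PM.
The planning session starts at 1:53 PM + 150 min = 4:23 PM.
That matches the stated 4:23 PM, so the schedule is consistent.

Yes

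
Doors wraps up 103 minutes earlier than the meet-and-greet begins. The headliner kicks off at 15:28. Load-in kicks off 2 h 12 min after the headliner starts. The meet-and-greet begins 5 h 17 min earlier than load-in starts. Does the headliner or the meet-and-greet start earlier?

the meet-and-greet

Load-in starts at 15:28 + 132 min = 17:40.
The meet-and-greet starts at 17:40 − 317 min = 12:23.
The headliner starts at 15:28 and the meet-and-greet starts at 12:23, so the meet-and-greet is first.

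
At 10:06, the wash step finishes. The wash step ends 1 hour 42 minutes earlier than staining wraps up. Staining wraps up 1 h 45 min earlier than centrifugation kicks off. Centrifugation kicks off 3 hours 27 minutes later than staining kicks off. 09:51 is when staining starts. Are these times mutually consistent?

Centrifugation starts at 09:51 + 207 min = 13:18.
Staining ends at 13:18 − 105 min = 11:33.
The wash step ends at 11:33 − 102 min = 09:51.
But the wash step is also said to end at 10:06 — a 15-minute conflict.

No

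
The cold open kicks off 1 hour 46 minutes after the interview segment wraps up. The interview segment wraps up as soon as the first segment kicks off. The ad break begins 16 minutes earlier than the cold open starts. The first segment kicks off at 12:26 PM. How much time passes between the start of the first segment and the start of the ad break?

1 hour 30 minutes

The interview segment ends at 12:26 PM.
The cold open starts at 12:26 PM + 106 min = 2:12 PM.
The ad break starts at 2:12 PM − 16 min = 1:56 PM.
From 12:26 PM to 1:56 PM is 1 hour 30 minutes.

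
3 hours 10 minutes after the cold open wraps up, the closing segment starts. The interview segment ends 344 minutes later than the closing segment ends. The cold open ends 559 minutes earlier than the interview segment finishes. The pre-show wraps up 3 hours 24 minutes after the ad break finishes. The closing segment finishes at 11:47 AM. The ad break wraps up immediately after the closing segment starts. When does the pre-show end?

The interview segment ends at 11:47 AM + 344 min = 5:31 PM.
The cold open ends at 5:31 PM − 559 min = 8:12 AM.
The closing segment starts at 8:12 AM + 190 min = 11:22 AM.
So the ad break ends at 11:22 AM.
The pre-show ends at 11:22 AM + 204 min = 2:46 PM.

2:46 PM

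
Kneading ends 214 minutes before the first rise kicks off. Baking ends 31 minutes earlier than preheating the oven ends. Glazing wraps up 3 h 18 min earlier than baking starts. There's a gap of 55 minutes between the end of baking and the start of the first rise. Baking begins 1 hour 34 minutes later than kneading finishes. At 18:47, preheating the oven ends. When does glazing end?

13:53

Baking ends at 18:47 − 31 min = 18:16.
The first rise starts at 18:16 + 55 min = 19:11.
Kneading ends at 19:11 − 214 min = 15:37.
Baking starts at 15:37 + 94 min = 17:11.
Glazing ends at 17:11 − 198 min = 13:53.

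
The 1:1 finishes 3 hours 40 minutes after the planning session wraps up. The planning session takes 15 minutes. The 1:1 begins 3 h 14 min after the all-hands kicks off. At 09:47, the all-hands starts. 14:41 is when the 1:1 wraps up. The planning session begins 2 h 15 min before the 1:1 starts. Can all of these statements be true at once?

The 1:1 starts at 09:47 + 194 min = 13:01.
The planning session starts at 13:01 − 135 min = 10:46.
The planning session ends at 10:46 + 15 min = 11:01.
The 1:1 ends at 11:01 + 220 min = 14:41.
That matches the stated 14:41, so the schedule is consistent.

Yes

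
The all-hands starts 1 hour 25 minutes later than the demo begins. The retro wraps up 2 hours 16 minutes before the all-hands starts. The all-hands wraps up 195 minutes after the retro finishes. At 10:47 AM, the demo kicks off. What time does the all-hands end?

The all-hands starts at 10:47 AM + 85 min = 12:12 PM.
The retro ends at 12:12 PM − 136 min = 9:56 AM.
The all-hands ends at 9:56 AM + 195 min = 1:11 PM.

1:11 PM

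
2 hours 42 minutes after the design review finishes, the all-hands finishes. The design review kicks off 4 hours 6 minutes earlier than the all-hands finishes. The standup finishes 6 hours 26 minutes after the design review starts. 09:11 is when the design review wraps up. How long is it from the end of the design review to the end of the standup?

302 minutes

The all-hands ends at 09:11 + 162 min = 11:53.
The design review starts at 11:53 − 246 min = 07:47.
The standup ends at 07:47 + 386 min = 14:13.
From 09:11 to 14:13 is 302 minutes.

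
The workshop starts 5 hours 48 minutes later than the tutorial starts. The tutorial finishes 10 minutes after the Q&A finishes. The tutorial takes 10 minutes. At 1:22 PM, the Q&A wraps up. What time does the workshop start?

7:10 PM

The tutorial ends at 1:22 PM + 10 min = 1:32 PM.
The tutorial starts at 1:32 PM − 10 min = 1:22 PM.
The workshop starts at 1:22 PM + 348 min = 7:10 PM.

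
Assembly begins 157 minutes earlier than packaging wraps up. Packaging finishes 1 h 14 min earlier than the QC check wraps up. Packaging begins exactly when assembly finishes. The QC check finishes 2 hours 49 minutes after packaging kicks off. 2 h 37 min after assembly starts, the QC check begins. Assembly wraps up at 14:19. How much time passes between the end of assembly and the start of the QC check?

95 minutes

Packaging starts at 14:19.
The QC check ends at 14:19 + 169 min = 17:08.
Packaging ends at 17:08 − 74 min = 15:54.
Assembly starts at 15:54 − 157 min = 13:17.
The QC check starts at 13:17 + 157 min = 15:54.
From 14:19 to 15:54 is 95 minutes.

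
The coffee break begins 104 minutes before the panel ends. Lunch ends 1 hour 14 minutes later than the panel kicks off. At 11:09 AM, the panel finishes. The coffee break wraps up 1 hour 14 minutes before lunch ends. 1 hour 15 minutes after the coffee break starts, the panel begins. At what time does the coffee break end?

10:40 AM

The coffee break starts at 11:09 AM − 104 min = 9:25 AM.
The panel starts at 9:25 AM + 75 min = 10:40 AM.
Lunch ends at 10:40 AM + 74 min = 11:54 AM.
The coffee break ends at 11:54 AM − 74 min = 10:40 AM.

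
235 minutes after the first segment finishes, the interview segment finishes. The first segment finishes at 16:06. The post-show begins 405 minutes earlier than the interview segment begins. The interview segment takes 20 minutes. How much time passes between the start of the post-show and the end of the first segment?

The interview segment ends at 16:06 + 235 min = 20:01.
The interview segment starts at 20:01 − 20 min = 19:41.
The post-show starts at 19:41 − 405 min = 12:56.
From 12:56 to 16:06 is 190 minutes.

190 minutes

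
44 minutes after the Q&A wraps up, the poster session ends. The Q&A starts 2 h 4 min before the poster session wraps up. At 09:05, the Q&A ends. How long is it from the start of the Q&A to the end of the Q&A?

The poster session ends at 09:05 + 44 min = 09:49.
The Q&A starts at 09:49 − 124 min = 07:45.
From 07:45 to 09:05 is 1 h 20 min.

1 h 20 min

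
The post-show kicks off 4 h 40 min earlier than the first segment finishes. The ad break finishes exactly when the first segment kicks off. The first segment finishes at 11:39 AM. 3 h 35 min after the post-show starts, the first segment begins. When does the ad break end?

The post-show starts at 11:39 AM − 280 min = 6:59 AM.
The first segment starts at 6:59 AM + 215 min = 10:34 AM.
So the ad break ends at 10:34 AM.

10:34 AM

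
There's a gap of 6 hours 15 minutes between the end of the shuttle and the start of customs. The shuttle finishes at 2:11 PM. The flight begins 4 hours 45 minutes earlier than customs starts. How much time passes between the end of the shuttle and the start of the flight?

Customs starts at 2:11 PM + 375 min = 8:26 PM.
The flight starts at 8:26 PM − 285 min = 3:41 PM.
From 2:11 PM to 3:41 PM is 90 minutes.

90 minutes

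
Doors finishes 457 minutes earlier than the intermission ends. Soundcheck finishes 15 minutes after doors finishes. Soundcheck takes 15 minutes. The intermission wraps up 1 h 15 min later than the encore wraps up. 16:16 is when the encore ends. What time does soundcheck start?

09:54

The intermission ends at 16:16 + 75 min = 17:31.
Doors ends at 17:31 − 457 min = 09:54.
Soundcheck ends at 09:54 + 15 min = 10:09.
Soundcheck starts at 10:09 − 15 min = 09:54.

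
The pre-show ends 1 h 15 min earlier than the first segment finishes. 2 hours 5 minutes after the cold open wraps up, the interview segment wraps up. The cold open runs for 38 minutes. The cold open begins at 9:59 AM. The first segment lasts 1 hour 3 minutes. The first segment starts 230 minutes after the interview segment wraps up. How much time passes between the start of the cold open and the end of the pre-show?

6 hours 21 minutes

The cold open ends at 9:59 AM + 38 min = 10:37 AM.
The interview segment ends at 10:37 AM + 125 min = 12:42 PM.
The first segment starts at 12:42 PM + 230 min = 4:32 PM.
The first segment ends at 4:32 PM + 63 min = 5:35 PM.
The pre-show ends at 5:35 PM − 75 min = 4:20 PM.
From 9:59 AM to 4:20 PM is 6 hours 21 minutes.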